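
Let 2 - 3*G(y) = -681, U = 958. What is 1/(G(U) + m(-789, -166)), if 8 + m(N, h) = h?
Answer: 3/161 ≈ 0.018634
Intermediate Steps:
G(y) = 683/3 (G(y) = 2/3 - 1/3*(-681) = 2/3 + 227 = 683/3)
m(N, h) = -8 + h
1/(G(U) + m(-789, -166)) = 1/(683/3 + (-8 - 166)) = 1/(683/3 - 174) = 1/(161/3) = 3/161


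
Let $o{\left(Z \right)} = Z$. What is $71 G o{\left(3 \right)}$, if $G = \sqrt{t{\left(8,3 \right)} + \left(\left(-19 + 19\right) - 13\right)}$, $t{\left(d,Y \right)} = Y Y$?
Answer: $426 i \approx 426.0 i$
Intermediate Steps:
$t{\left(d,Y \right)} = Y^{2}$
$G = 2 i$ ($G = \sqrt{3^{2} + \left(\left(-19 + 19\right) - 13\right)} = \sqrt{9 + \left(0 - 13\right)} = \sqrt{9 - 13} = \sqrt{-4} = 2 i \approx 2.0 i$)
$71 G o{\left(3 \right)} = 71 \cdot 2 i 3 = 142 i 3 = 426 i$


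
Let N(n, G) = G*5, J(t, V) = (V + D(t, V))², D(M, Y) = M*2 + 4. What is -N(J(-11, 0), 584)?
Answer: -2920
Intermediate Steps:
D(M, Y) = 4 + 2*M (D(M, Y) = 2*M + 4 = 4 + 2*M)
J(t, V) = (4 + V + 2*t)² (J(t, V) = (V + (4 + 2*t))² = (4 + V + 2*t)²)
N(n, G) = 5*G
-N(J(-11, 0), 584) = -5*584 = -1*2920 = -2920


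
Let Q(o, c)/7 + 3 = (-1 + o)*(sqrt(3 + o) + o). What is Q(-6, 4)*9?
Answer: 2457 - 441*I*sqrt(3) ≈ 2457.0 - 763.83*I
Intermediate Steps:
Q(o, c) = -21 + 7*(-1 + o)*(o + sqrt(3 + o)) (Q(o, c) = -21 + 7*((-1 + o)*(sqrt(3 + o) + o)) = -21 + 7*((-1 + o)*(o + sqrt(3 + o))) = -21 + 7*(-1 + o)*(o + sqrt(3 + o)))
Q(-6, 4)*9 = (-21 - 7*(-6) - 7*sqrt(3 - 6) + 7*(-6)**2 + 7*(-6)*sqrt(3 - 6))*9 = (-21 + 42 - 7*I*sqrt(3) + 7*36 + 7*(-6)*sqrt(-3))*9 = (-21 + 42 - 7*I*sqrt(3) + 252 + 7*(-6)*(I*sqrt(3)))*9 = (-21 + 42 - 7*I*sqrt(3) + 252 - 42*I*sqrt(3))*9 = (273 - 49*I*sqrt(3))*9 = 2457 - 441*I*sqrt(3)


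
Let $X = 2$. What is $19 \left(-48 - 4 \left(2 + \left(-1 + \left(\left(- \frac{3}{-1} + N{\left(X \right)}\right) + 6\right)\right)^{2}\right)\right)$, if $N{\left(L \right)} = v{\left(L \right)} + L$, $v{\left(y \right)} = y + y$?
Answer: $-15960$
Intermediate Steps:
$v{\left(y \right)} = 2 y$
$N{\left(L \right)} = 3 L$ ($N{\left(L \right)} = 2 L + L = 3 L$)
$19 \left(-48 - 4 \left(2 + \left(-1 + \left(\left(- \frac{3}{-1} + N{\left(X \right)}\right) + 6\right)\right)^{2}\right)\right) = 19 \left(-48 - 4 \left(2 + \left(-1 + \left(\left(- \frac{3}{-1} + 3 \cdot 2\right) + 6\right)\right)^{2}\right)\right) = 19 \left(-48 - 4 \left(2 + \left(-1 + \left(\left(\left(-3\right) \left(-1\right) + 6\right) + 6\right)\right)^{2}\right)\right) = 19 \left(-48 - 4 \left(2 + \left(-1 + \left(\left(3 + 6\right) + 6\right)\right)^{2}\right)\right) = 19 \left(-48 - 4 \left(2 + \left(-1 + \left(9 + 6\right)\right)^{2}\right)\right) = 19 \left(-48 - 4 \left(2 + \left(-1 + 15\right)^{2}\right)\right) = 19 \left(-48 - 4 \left(2 + 14^{2}\right)\right) = 19 \left(-48 - 4 \left(2 + 196\right)\right) = 19 \left(-48 - 792\right) = 19 \left(-840\right) = -15960$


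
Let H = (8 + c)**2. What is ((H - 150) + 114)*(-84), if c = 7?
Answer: -15876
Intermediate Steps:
H = 225 (H = (8 + 7)**2 = 15**2 = 225)
((H - 150) + 114)*(-84) = ((225 - 150) + 114)*(-84) = (75 + 114)*(-84) = 189*(-84) = -15876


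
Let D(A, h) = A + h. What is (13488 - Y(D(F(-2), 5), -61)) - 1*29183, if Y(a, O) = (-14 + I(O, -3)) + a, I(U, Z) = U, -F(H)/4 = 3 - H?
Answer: -15605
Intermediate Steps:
F(H) = -12 + 4*H (F(H) = -4*(3 - H) = -12 + 4*H)
Y(a, O) = -14 + O + a (Y(a, O) = (-14 + O) + a = -14 + O + a)
(13488 - Y(D(F(-2), 5), -61)) - 1*29183 = (13488 - (-14 - 61 + ((-12 + 4*(-2)) + 5))) - 1*29183 = (13488 - (-14 - 61 + ((-12 - 8) + 5))) - 29183 = (13488 - (-14 - 61 + (-20 + 5))) - 29183 = (13488 - (-14 - 61 - 15)) - 29183 = (13488 - 1*(-90)) - 29183 = (13488 + 90) - 29183 = 13578 - 29183 = -15605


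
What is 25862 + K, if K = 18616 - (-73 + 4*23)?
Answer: 44459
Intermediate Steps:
K = 18597 (K = 18616 - (-73 + 92) = 18616 - 1*19 = 18616 - 19 = 18597)
25862 + K = 25862 + 18597 = 44459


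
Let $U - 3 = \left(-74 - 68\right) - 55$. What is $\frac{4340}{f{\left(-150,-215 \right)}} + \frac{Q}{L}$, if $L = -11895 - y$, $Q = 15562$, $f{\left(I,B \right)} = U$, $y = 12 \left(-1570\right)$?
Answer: $- \frac{13561136}{673665} \approx -20.13$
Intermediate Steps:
$y = -18840$
$U = -194$ ($U = 3 - 197 = -194$)
$f{\left(I,B \right)} = -194$
$L = 6945$ ($L = -11895 - -18840 = -11895 + 18840 = 6945$)
$\frac{4340}{f{\left(-150,-215 \right)}} + \frac{Q}{L} = \frac{4340}{-194} + \frac{15562}{6945} = 4340 \left(- \frac{1}{194}\right) + 15562 \cdot \frac{1}{6945} = - \frac{2170}{97} + \frac{15562}{6945} = - \frac{13561136}{673665}$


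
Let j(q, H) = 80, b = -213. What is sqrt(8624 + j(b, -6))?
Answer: 16*sqrt(34) ≈ 93.295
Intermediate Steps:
sqrt(8624 + j(b, -6)) = sqrt(8624 + 80) = sqrt(8704) = 16*sqrt(34)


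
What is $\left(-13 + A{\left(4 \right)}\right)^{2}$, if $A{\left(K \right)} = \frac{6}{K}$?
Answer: $\frac{529}{4} \approx 132.25$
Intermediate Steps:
$\left(-13 + A{\left(4 \right)}\right)^{2} = \left(-13 + \frac{6}{4}\right)^{2} = \left(-13 + 6 \cdot \frac{1}{4}\right)^{2} = \left(-13 + \frac{3}{2}\right)^{2} = \left(- \frac{23}{2}\right)^{2} = \frac{529}{4}$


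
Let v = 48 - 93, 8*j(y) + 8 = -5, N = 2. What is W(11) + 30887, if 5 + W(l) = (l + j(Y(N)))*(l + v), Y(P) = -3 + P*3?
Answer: 122253/4 ≈ 30563.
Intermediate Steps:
Y(P) = -3 + 3*P
j(y) = -13/8 (j(y) = -1 + (1/8)*(-5) = -1 - 5/8 = -13/8)
v = -45
W(l) = -5 + (-45 + l)*(-13/8 + l) (W(l) = -5 + (l - 13/8)*(l - 45) = -5 + (-13/8 + l)*(-45 + l) = -5 + (-45 + l)*(-13/8 + l))
W(11) + 30887 = (545/8 + 11**2 - 373/8*11) + 30887 = (545/8 + 121 - 4103/8) + 30887 = -1295/4 + 30887 = 122253/4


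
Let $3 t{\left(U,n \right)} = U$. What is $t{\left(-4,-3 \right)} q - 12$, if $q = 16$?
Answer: $- \frac{100}{3} \approx -33.333$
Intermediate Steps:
$t{\left(U,n \right)} = \frac{U}{3}$
$t{\left(-4,-3 \right)} q - 12 = \frac{1}{3} \left(-4\right) 16 - 12 = \left(- \frac{4}{3}\right) 16 - 12 = - \frac{64}{3} - 12 = - \frac{100}{3}$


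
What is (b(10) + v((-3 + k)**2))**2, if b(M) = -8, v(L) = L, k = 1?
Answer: 16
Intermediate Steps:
(b(10) + v((-3 + k)**2))**2 = (-8 + (-3 + 1)**2)**2 = (-8 + (-2)**2)**2 = (-8 + 4)**2 = (-4)**2 = 16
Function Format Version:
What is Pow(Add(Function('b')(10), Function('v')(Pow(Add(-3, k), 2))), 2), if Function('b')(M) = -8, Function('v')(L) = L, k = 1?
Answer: 16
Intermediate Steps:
Pow(Add(Function('b')(10), Function('v')(Pow(Add(-3, k), 2))), 2) = Pow(Add(-8, Pow(Add(-3, 1), 2)), 2) = Pow(Add(-8, Pow(-2, 2)), 2) = Pow(Add(-8, 4), 2) = Pow(-4, 2) = 16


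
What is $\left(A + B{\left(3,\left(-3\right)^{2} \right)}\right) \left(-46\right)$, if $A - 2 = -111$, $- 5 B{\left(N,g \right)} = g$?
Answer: $\frac{25484}{5} \approx 5096.8$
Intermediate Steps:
$B{\left(N,g \right)} = - \frac{g}{5}$
$A = -109$ ($A = 2 - 111 = -109$)
$\left(A + B{\left(3,\left(-3\right)^{2} \right)}\right) \left(-46\right) = \left(-109 - \frac{\left(-3\right)^{2}}{5}\right) \left(-46\right) = \left(-109 - \frac{9}{5}\right) \left(-46\right) = \left(- \frac{554}{5}\right) \left(-46\right) = \frac{25484}{5}$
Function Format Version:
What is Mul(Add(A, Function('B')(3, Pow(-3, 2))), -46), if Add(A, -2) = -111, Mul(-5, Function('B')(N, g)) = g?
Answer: Rational(25484, 5) ≈ 5096.8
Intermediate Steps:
Function('B')(N, g) = Mul(Rational(-1, 5), g)
A = -109 (A = Add(2, -111) = -109)
Mul(Add(A, Function('B')(3, Pow(-3, 2))), -46) = Mul(Add(-109, Mul(Rational(-1, 5), Pow(-3, 2))), -46) = Mul(Add(-109, Mul(Rational(-1, 5), 9)), -46) = Mul(Add(-109, Rational(-9, 5)), -46) = Mul(Rational(-554, 5), -46) = Rational(25484, 5)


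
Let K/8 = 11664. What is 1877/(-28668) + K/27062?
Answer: 1312136521/387906708 ≈ 3.3826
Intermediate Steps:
K = 93312 (K = 8*11664 = 93312)
1877/(-28668) + K/27062 = 1877/(-28668) + 93312/27062 = 1877*(-1/28668) + 93312*(1/27062) = -1877/28668 + 46656/13531 = 1312136521/387906708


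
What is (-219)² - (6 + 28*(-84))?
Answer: 50307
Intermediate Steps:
(-219)² - (6 + 28*(-84)) = 47961 - (6 - 2352) = 47961 - 1*(-2346) = 47961 + 2346 = 50307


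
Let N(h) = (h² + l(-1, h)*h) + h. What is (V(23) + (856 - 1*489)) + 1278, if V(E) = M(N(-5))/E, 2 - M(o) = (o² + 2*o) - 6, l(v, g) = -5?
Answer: 35728/23 ≈ 1553.4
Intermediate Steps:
N(h) = h² - 4*h (N(h) = (h² - 5*h) + h = h² - 4*h)
M(o) = 8 - o² - 2*o (M(o) = 2 - ((o² + 2*o) - 6) = 2 - (-6 + o² + 2*o) = 2 + (6 - o² - 2*o) = 8 - o² - 2*o)
V(E) = -2107/E (V(E) = (8 - (-5*(-4 - 5))² - (-10)*(-4 - 5))/E = (8 - (-5*(-9))² - (-10)*(-9))/E = (8 - 1*45² - 2*45)/E = (8 - 1*2025 - 90)/E = (8 - 2025 - 90)/E = -2107/E)
(V(23) + (856 - 1*489)) + 1278 = (-2107/23 + (856 - 1*489)) + 1278 = (-2107*1/23 + (856 - 489)) + 1278 = (-2107/23 + 367) + 1278 = 6334/23 + 1278 = 35728/23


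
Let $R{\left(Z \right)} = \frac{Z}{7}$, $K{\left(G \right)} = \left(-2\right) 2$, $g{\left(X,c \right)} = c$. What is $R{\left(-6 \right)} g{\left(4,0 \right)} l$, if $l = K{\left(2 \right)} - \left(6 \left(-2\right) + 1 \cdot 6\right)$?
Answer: $0$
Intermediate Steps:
$K{\left(G \right)} = -4$
$R{\left(Z \right)} = \frac{Z}{7}$ ($R{\left(Z \right)} = Z \frac{1}{7} = \frac{Z}{7}$)
$l = 2$ ($l = -4 - \left(6 \left(-2\right) + 1 \cdot 6\right) = -4 - \left(-12 + 6\right) = -4 - -6 = -4 + 6 = 2$)
$R{\left(-6 \right)} g{\left(4,0 \right)} l = \frac{1}{7} \left(-6\right) 0 \cdot 2 = \left(- \frac{6}{7}\right) 0 \cdot 2 = 0 \cdot 2 = 0$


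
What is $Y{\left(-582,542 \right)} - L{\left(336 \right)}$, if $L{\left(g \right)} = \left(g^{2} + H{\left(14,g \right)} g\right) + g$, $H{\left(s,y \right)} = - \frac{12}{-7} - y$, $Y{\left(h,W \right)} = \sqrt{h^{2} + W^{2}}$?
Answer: $-912 + 2 \sqrt{158122} \approx -116.71$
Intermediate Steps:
$Y{\left(h,W \right)} = \sqrt{W^{2} + h^{2}}$
$H{\left(s,y \right)} = \frac{12}{7} - y$ ($H{\left(s,y \right)} = \left(-12\right) \left(- \frac{1}{7}\right) - y = \frac{12}{7} - y$)
$L{\left(g \right)} = g + g^{2} + g \left(\frac{12}{7} - g\right)$ ($L{\left(g \right)} = \left(g^{2} + \left(\frac{12}{7} - g\right) g\right) + g = \left(g^{2} + g \left(\frac{12}{7} - g\right)\right) + g = g + g^{2} + g \left(\frac{12}{7} - g\right)$)
$Y{\left(-582,542 \right)} - L{\left(336 \right)} = \sqrt{542^{2} + \left(-582\right)^{2}} - \frac{19}{7} \cdot 336 = \sqrt{293764 + 338724} - 912 = \sqrt{632488} - 912 = 2 \sqrt{158122} - 912 = -912 + 2 \sqrt{158122}$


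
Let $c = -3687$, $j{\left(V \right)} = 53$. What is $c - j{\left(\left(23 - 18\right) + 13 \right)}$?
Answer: $-3740$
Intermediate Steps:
$c - j{\left(\left(23 - 18\right) + 13 \right)} = -3687 - 53 = -3740$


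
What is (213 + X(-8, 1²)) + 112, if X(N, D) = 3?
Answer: 328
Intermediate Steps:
(213 + X(-8, 1²)) + 112 = (213 + 3) + 112 = 216 + 112 = 328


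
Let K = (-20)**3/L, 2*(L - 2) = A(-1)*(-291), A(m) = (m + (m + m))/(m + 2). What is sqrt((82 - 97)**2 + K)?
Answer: 5*sqrt(6360881)/877 ≈ 14.379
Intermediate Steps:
A(m) = 3*m/(2 + m) (A(m) = (m + 2*m)/(2 + m) = (3*m)/(2 + m) = 3*m/(2 + m))
L = 877/2 (L = 2 + ((3*(-1)/(2 - 1))*(-291))/2 = 2 + ((3*(-1)/1)*(-291))/2 = 2 + ((3*(-1)*1)*(-291))/2 = 2 + (-3*(-291))/2 = 2 + (1/2)*873 = 2 + 873/2 = 877/2 ≈ 438.50)
K = -16000/877 (K = (-20)**3/(877/2) = -8000*2/877 = -16000/877 ≈ -18.244)
sqrt((82 - 97)**2 + K) = sqrt((82 - 97)**2 - 16000/877) = sqrt((-15)**2 - 16000/877) = sqrt(225 - 16000/877) = sqrt(181325/877) = 5*sqrt(6360881)/877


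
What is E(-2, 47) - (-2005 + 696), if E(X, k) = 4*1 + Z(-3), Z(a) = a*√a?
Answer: 1313 - 3*I*√3 ≈ 1313.0 - 5.1962*I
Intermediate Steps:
Z(a) = a^(3/2)
E(X, k) = 4 - 3*I*√3 (E(X, k) = 4*1 + (-3)^(3/2) = 4 - 3*I*√3)
E(-2, 47) - (-2005 + 696) = (4 - 3*I*√3) - (-2005 + 696) = (4 - 3*I*√3) - 1*(-1309) = (4 - 3*I*√3) + 1309 = 1313 - 3*I*√3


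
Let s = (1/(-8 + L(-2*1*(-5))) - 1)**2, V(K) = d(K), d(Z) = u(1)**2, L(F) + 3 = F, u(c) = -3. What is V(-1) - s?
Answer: 5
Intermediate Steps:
L(F) = -3 + F
d(Z) = 9 (d(Z) = (-3)**2 = 9)
V(K) = 9
s = 4 (s = (1/(-8 + (-3 - 2*1*(-5))) - 1)**2 = (1/(-8 + (-3 - 2*(-5))) - 1)**2 = (1/(-8 + (-3 + 10)) - 1)**2 = (1/(-8 + 7) - 1)**2 = (1/(-1) - 1)**2 = (-1 - 1)**2 = (-2)**2 = 4)
V(-1) - s = 9 - 1*4 = 9 - 4 = 5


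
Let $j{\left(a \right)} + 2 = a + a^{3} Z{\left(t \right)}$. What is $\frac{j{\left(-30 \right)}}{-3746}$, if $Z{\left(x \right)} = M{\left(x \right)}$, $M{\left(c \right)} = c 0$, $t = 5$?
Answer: $\frac{16}{1873} \approx 0.0085424$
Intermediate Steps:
$M{\left(c \right)} = 0$
$Z{\left(x \right)} = 0$
$j{\left(a \right)} = -2 + a$ ($j{\left(a \right)} = -2 + \left(a + a^{3} \cdot 0\right) = -2 + \left(a + 0\right) = -2 + a$)
$\frac{j{\left(-30 \right)}}{-3746} = \frac{-2 - 30}{-3746} = \left(-32\right) \left(- \frac{1}{3746}\right) = \frac{16}{1873}$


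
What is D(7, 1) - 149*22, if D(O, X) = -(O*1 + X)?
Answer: -3286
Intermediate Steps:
D(O, X) = -O - X (D(O, X) = -(O + X) = -O - X)
D(7, 1) - 149*22 = (-1*7 - 1*1) - 149*22 = (-7 - 1) - 3278 = -8 - 3278 = -3286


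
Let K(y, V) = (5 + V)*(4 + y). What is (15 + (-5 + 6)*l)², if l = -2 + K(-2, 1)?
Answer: 625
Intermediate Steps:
K(y, V) = (4 + y)*(5 + V)
l = 10 (l = -2 + (20 + 4*1 + 5*(-2) + 1*(-2)) = -2 + (20 + 4 - 10 - 2) = -2 + 12 = 10)
(15 + (-5 + 6)*l)² = (15 + (-5 + 6)*10)² = (15 + 1*10)² = (15 + 10)² = 25² = 625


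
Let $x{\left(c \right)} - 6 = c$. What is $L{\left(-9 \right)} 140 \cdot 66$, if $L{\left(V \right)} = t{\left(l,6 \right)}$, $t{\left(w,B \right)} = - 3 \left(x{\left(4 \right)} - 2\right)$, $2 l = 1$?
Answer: $-221760$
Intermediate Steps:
$l = \frac{1}{2}$ ($l = \frac{1}{2} \cdot 1 = \frac{1}{2} \approx 0.5$)
$x{\left(c \right)} = 6 + c$
$t{\left(w,B \right)} = -24$ ($t{\left(w,B \right)} = - 3 \left(\left(6 + 4\right) - 2\right) = - 3 \left(10 - 2\right) = \left(-3\right) 8 = -24$)
$L{\left(V \right)} = -24$
$L{\left(-9 \right)} 140 \cdot 66 = \left(-24\right) 140 \cdot 66 = \left(-3360\right) 66 = -221760$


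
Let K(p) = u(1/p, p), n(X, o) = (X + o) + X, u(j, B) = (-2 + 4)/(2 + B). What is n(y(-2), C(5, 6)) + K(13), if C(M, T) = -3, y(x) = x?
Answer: -103/15 ≈ -6.8667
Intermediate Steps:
u(j, B) = 2/(2 + B)
n(X, o) = o + 2*X
K(p) = 2/(2 + p)
n(y(-2), C(5, 6)) + K(13) = (-3 + 2*(-2)) + 2/(2 + 13) = (-3 - 4) + 2/15 = -7 + 2*(1/15) = -7 + 2/15 = -103/15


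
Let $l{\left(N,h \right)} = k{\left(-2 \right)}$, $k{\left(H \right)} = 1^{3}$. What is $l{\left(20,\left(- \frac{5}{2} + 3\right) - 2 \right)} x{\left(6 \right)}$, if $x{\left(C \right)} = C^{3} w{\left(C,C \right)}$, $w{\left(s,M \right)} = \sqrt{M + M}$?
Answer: $432 \sqrt{3} \approx 748.25$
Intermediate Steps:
$w{\left(s,M \right)} = \sqrt{2} \sqrt{M}$ ($w{\left(s,M \right)} = \sqrt{2 M} = \sqrt{2} \sqrt{M}$)
$k{\left(H \right)} = 1$
$l{\left(N,h \right)} = 1$
$x{\left(C \right)} = \sqrt{2} C^{\frac{7}{2}}$ ($x{\left(C \right)} = C^{3} \sqrt{2} \sqrt{C} = \sqrt{2} C^{\frac{7}{2}}$)
$l{\left(20,\left(- \frac{5}{2} + 3\right) - 2 \right)} x{\left(6 \right)} = 1 \sqrt{2} \cdot 6^{\frac{7}{2}} = 1 \sqrt{2} \cdot 216 \sqrt{6} = 1 \cdot 432 \sqrt{3} = 432 \sqrt{3}$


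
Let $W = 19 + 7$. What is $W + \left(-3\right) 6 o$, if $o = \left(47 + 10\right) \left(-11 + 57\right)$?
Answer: $-47170$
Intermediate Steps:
$W = 26$
$o = 2622$ ($o = 57 \cdot 46 = 2622$)
$W + \left(-3\right) 6 o = 26 + \left(-3\right) 6 \cdot 2622 = 26 - 47196 = -47170$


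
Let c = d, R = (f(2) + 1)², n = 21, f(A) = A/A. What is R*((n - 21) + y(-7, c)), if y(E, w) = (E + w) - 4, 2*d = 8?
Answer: -28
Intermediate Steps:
d = 4 (d = (½)*8 = 4)
f(A) = 1
R = 4 (R = (1 + 1)² = 2² = 4)
c = 4
y(E, w) = -4 + E + w
R*((n - 21) + y(-7, c)) = 4*((21 - 21) + (-4 - 7 + 4)) = 4*(0 - 7) = 4*(-7) = -28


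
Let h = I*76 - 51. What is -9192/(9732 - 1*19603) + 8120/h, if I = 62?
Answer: 122996432/46008731 ≈ 2.6733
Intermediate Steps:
h = 4661 (h = 62*76 - 51 = 4712 - 51 = 4661)
-9192/(9732 - 1*19603) + 8120/h = -9192/(9732 - 1*19603) + 8120/4661 = -9192/(9732 - 19603) + 8120*(1/4661) = -9192/(-9871) + 8120/4661 = -9192*(-1/9871) + 8120/4661 = 9192/9871 + 8120/4661 = 122996432/46008731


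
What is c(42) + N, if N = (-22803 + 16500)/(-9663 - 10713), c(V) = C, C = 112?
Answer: 762805/6792 ≈ 112.31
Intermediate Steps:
c(V) = 112
N = 2101/6792 (N = -6303/(-20376) = -6303*(-1/20376) = 2101/6792 ≈ 0.30933)
c(42) + N = 112 + 2101/6792 = 762805/6792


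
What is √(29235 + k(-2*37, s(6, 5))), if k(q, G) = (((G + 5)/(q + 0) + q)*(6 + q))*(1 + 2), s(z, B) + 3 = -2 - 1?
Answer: 13*√359085/37 ≈ 210.54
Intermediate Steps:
s(z, B) = -6 (s(z, B) = -3 + (-2 - 1) = -3 - 3 = -6)
k(q, G) = 3*(6 + q)*(q + (5 + G)/q) (k(q, G) = (((5 + G)/q + q)*(6 + q))*3 = ((q + (5 + G)/q)*(6 + q))*3 = ((6 + q)*(q + (5 + G)/q))*3 = 3*(6 + q)*(q + (5 + G)/q))
√(29235 + k(-2*37, s(6, 5))) = √(29235 + 3*(30 + 6*(-6) + (-2*37)*(5 - 6 + (-2*37)² + 6*(-2*37)))/((-2*37))) = √(29235 + 3*(30 - 36 - 74*(5 - 6 + (-74)² + 6*(-74)))/(-74)) = √(29235 + 3*(-1/74)*(30 - 36 - 74*(5 - 6 + 5476 - 444))) = √(29235 + 3*(-1/74)*(30 - 36 - 74*5031)) = √(29235 + 3*(-1/74)*(30 - 36 - 372294)) = √(29235 + 3*(-1/74)*(-372300)) = √(29235 + 558450/37) = √(1640145/37) = 13*√359085/37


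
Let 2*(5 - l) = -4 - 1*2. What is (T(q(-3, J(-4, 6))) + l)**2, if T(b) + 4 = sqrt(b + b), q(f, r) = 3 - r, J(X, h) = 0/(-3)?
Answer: (4 + sqrt(6))**2 ≈ 41.596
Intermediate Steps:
J(X, h) = 0 (J(X, h) = 0*(-1/3) = 0)
T(b) = -4 + sqrt(2)*sqrt(b) (T(b) = -4 + sqrt(b + b) = -4 + sqrt(2*b) = -4 + sqrt(2)*sqrt(b))
l = 8 (l = 5 - (-4 - 1*2)/2 = 5 - (-4 - 2)/2 = 5 - 1/2*(-6) = 5 + 3 = 8)
(T(q(-3, J(-4, 6))) + l)**2 = ((-4 + sqrt(2)*sqrt(3 - 1*0)) + 8)**2 = ((-4 + sqrt(2)*sqrt(3 + 0)) + 8)**2 = ((-4 + sqrt(2)*sqrt(3)) + 8)**2 = ((-4 + sqrt(6)) + 8)**2 = (4 + sqrt(6))**2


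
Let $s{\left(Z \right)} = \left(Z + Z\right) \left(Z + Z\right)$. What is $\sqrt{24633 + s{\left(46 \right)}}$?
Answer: $\sqrt{33097} \approx 181.93$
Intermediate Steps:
$s{\left(Z \right)} = 4 Z^{2}$ ($s{\left(Z \right)} = 2 Z 2 Z = 4 Z^{2}$)
$\sqrt{24633 + s{\left(46 \right)}} = \sqrt{24633 + 4 \cdot 46^{2}} = \sqrt{24633 + 4 \cdot 2116} = \sqrt{24633 + 8464} = \sqrt{33097}$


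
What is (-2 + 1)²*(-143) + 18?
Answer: -125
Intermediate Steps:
(-2 + 1)²*(-143) + 18 = (-1)²*(-143) + 18 = 1*(-143) + 18 = -143 + 18 = -125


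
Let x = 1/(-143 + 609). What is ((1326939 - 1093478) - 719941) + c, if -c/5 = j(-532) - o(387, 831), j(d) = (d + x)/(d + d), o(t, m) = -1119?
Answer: -243983834355/495824 ≈ -4.9208e+5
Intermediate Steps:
x = 1/466 ≈ 0.0021459
j(d) = (1/466 + d)/(2*d) (j(d) = (d + 1/466)/(d + d) = (1/466 + d)/((2*d)) = (1/466 + d)*(1/(2*d)) = (1/466 + d)/(2*d))
c = -2775374835/495824 (c = -5*((1/932)*(1 + 466*(-532))/(-532) - 1*(-1119)) = -5*((1/932)*(-1/532)*(1 - 247912) + 1119) = -5*((1/932)*(-1/532)*(-247911) + 1119) = -5*(247911/495824 + 1119) = -5*555074967/495824 = -2775374835/495824 ≈ -5597.5)
((1326939 - 1093478) - 719941) + c = ((1326939 - 1093478) - 719941) - 2775374835/495824 = (233461 - 719941) - 2775374835/495824 = -486480 - 2775374835/495824 = -243983834355/495824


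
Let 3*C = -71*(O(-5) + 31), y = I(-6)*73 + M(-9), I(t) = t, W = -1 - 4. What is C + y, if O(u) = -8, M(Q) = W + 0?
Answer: -2962/3 ≈ -987.33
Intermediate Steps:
W = -5
M(Q) = -5 (M(Q) = -5 + 0 = -5)
y = -443 (y = -6*73 - 5 = -438 - 5 = -443)
C = -1633/3 (C = (-71*(-8 + 31))/3 = (-71*23)/3 = (⅓)*(-1633) = -1633/3 ≈ -544.33)
C + y = -1633/3 - 443 = -2962/3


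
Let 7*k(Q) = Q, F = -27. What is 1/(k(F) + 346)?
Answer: 7/2395 ≈ 0.0029228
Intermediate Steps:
k(Q) = Q/7
1/(k(F) + 346) = 1/((⅐)*(-27) + 346) = 1/(-27/7 + 346) = 1/(2395/7) = 7/2395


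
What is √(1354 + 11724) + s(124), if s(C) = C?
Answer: 124 + √13078 ≈ 238.36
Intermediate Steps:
√(1354 + 11724) + s(124) = √(1354 + 11724) + 124 = √13078 + 124 = 124 + √13078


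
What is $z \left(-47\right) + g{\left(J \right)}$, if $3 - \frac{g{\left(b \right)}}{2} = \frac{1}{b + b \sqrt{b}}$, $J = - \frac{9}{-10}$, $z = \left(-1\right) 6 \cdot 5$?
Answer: $\frac{12544}{9} + \frac{20 \sqrt{10}}{3} \approx 1414.9$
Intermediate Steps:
$z = -30$ ($z = \left(-6\right) 5 = -30$)
$J = \frac{9}{10}$ ($J = \left(-9\right) \left(- \frac{1}{10}\right) = \frac{9}{10} \approx 0.9$)
$g{\left(b \right)} = 6 - \frac{2}{b + b^{\frac{3}{2}}}$ ($g{\left(b \right)} = 6 - \frac{2}{b + b \sqrt{b}} = 6 - \frac{2}{b + b^{\frac{3}{2}}}$)
$z \left(-47\right) + g{\left(J \right)} = \left(-30\right) \left(-47\right) + \frac{2 \left(-1 + 3 \cdot \frac{9}{10} + 3 \left(\frac{9}{10}\right)^{\frac{3}{2}}\right)}{\frac{9}{10} + \left(\frac{9}{10}\right)^{\frac{3}{2}}} = 1410 + \frac{2 \left(-1 + \frac{27}{10} + 3 \frac{27 \sqrt{10}}{100}\right)}{\frac{9}{10} + \frac{27 \sqrt{10}}{100}} = 1410 + \frac{2 \left(-1 + \frac{27}{10} + \frac{81 \sqrt{10}}{100}\right)}{\frac{9}{10} + \frac{27 \sqrt{10}}{100}} = 1410 + \frac{2 \left(\frac{17}{10} + \frac{81 \sqrt{10}}{100}\right)}{\frac{9}{10} + \frac{27 \sqrt{10}}{100}}$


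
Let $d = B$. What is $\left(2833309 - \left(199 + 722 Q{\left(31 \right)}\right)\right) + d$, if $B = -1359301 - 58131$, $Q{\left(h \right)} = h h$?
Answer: $721836$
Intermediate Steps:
$Q{\left(h \right)} = h^{2}$
$B = -1417432$ ($B = -1359301 - 58131 = -1417432$)
$d = -1417432$
$\left(2833309 - \left(199 + 722 Q{\left(31 \right)}\right)\right) + d = \left(2833309 - \left(199 + 722 \cdot 31^{2}\right)\right) - 1417432 = \left(2833309 - 694041\right) - 1417432 = 2139268 - 1417432 = 721836$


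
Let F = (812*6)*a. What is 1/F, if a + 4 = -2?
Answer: -1/29232 ≈ -3.4209e-5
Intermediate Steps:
a = -6 (a = -4 - 2 = -6)
F = -29232 (F = (812*6)*(-6) = 4872*(-6) = -29232)
1/F = 1/(-29232) = -1/29232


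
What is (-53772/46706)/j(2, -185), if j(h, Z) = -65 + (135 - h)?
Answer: -13443/794002 ≈ -0.016931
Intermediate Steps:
j(h, Z) = 70 - h
(-53772/46706)/j(2, -185) = (-53772/46706)/(70 - 1*2) = (-53772*1/46706)/(70 - 2) = -26886/23353/68 = -26886/23353*1/68 = -13443/794002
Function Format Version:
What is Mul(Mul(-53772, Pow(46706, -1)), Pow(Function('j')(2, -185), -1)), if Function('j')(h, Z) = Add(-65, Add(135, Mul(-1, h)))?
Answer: Rational(-13443, 794002) ≈ -0.016931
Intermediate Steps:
Function('j')(h, Z) = Add(70, Mul(-1, h))
Mul(Mul(-53772, Pow(46706, -1)), Pow(Function('j')(2, -185), -1)) = Mul(Mul(-53772, Pow(46706, -1)), Pow(Add(70, Mul(-1, 2)), -1)) = Mul(Mul(-53772, Rational(1, 46706)), Pow(Add(70, -2), -1)) = Mul(Rational(-26886, 23353), Pow(68, -1)) = Mul(Rational(-26886, 23353), Rational(1, 68)) = Rational(-13443, 794002)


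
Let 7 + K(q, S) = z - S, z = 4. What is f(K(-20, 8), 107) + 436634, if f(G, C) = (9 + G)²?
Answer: 436638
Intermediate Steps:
K(q, S) = -3 - S (K(q, S) = -7 + (4 - S) = -3 - S)
f(K(-20, 8), 107) + 436634 = (9 + (-3 - 1*8))² + 436634 = (9 + (-3 - 8))² + 436634 = (9 - 11)² + 436634 = (-2)² + 436634 = 4 + 436634 = 436638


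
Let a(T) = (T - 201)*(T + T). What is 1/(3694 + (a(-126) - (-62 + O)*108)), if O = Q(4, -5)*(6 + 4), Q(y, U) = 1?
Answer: 1/91714 ≈ 1.0903e-5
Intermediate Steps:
a(T) = 2*T*(-201 + T) (a(T) = (-201 + T)*(2*T) = 2*T*(-201 + T))
O = 10 (O = 1*(6 + 4) = 1*10 = 10)
1/(3694 + (a(-126) - (-62 + O)*108)) = 1/(3694 + (2*(-126)*(-201 - 126) - (-62 + 10)*108)) = 1/(3694 + (2*(-126)*(-327) - (-52)*108)) = 1/(3694 + (82404 - 1*(-5616))) = 1/(3694 + (82404 + 5616)) = 1/(3694 + 88020) = 1/91714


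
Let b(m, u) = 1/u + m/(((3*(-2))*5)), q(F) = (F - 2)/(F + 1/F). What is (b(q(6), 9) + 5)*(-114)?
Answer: -322012/555 ≈ -580.20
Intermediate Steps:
q(F) = (-2 + F)/(F + 1/F)
b(m, u) = 1/u - m/30 (b(m, u) = 1/u + m/((-6*5)) = 1/u + m/(-30) = 1/u + m*(-1/30) = 1/u - m/30)
(b(q(6), 9) + 5)*(-114) = ((1/9 - (-2 + 6)/(5*(1 + 6²))) + 5)*(-114) = ((⅑ - 4/(5*(1 + 36))) + 5)*(-114) = ((⅑ - 4/(5*37)) + 5)*(-114) = ((⅑ - 1/30*24/37) + 5)*(-114) = ((⅑ - 4/185) + 5)*(-114) = (149/1665 + 5)*(-114) = (8474/1665)*(-114) = -322012/555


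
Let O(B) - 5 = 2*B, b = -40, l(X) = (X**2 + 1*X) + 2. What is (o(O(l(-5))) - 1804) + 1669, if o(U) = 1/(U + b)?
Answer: -1214/9 ≈ -134.89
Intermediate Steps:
l(X) = 2 + X + X**2 (l(X) = (X**2 + X) + 2 = (X + X**2) + 2 = 2 + X + X**2)
O(B) = 5 + 2*B
o(U) = 1/(-40 + U) (o(U) = 1/(U - 40) = 1/(-40 + U))
(o(O(l(-5))) - 1804) + 1669 = (1/(-40 + (5 + 2*(2 - 5 + (-5)**2))) - 1804) + 1669 = (1/(-40 + (5 + 2*(2 - 5 + 25))) - 1804) + 1669 = (1/(-40 + (5 + 2*22)) - 1804) + 1669 = (1/(-40 + (5 + 44)) - 1804) + 1669 = (1/(-40 + 49) - 1804) + 1669 = (1/9 - 1804) + 1669 = -16235/9 + 1669 = -1214/9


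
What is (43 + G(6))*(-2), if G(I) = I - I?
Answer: -86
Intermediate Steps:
G(I) = 0
(43 + G(6))*(-2) = (43 + 0)*(-2) = 43*(-2) = -86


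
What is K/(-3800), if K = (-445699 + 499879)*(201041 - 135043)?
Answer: -89394291/95 ≈ -9.4099e+5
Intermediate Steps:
K = 3575771640 (K = 54180*65998 = 3575771640)
K/(-3800) = 3575771640/(-3800) = 3575771640*(-1/3800) = -89394291/95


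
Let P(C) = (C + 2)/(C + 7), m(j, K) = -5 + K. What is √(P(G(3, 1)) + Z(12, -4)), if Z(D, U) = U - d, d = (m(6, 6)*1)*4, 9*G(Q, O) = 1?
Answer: I*√493/8 ≈ 2.7755*I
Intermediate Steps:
G(Q, O) = ⅑ (G(Q, O) = (⅑)*1 = ⅑)
d = 4 (d = ((-5 + 6)*1)*4 = (1*1)*4 = 1*4 = 4)
P(C) = (2 + C)/(7 + C)
Z(D, U) = -4 + U (Z(D, U) = U - 1*4 = U - 4 = -4 + U)
√(P(G(3, 1)) + Z(12, -4)) = √((2 + ⅑)/(7 + ⅑) + (-4 - 4)) = √((19/9)/(64/9) - 8) = √((9/64)*(19/9) - 8) = √(19/64 - 8) = √(-493/64) = I*√493/8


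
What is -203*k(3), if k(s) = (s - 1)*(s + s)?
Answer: -2436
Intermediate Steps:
k(s) = 2*s*(-1 + s) (k(s) = (-1 + s)*(2*s) = 2*s*(-1 + s))
-203*k(3) = -406*3*(-1 + 3) = -406*3*2 = -203*12 = -2436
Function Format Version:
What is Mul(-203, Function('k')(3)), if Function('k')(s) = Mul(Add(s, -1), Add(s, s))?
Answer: -2436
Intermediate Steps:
Function('k')(s) = Mul(2, s, Add(-1, s)) (Function('k')(s) = Mul(Add(-1, s), Mul(2, s)) = Mul(2, s, Add(-1, s)))
Mul(-203, Function('k')(3)) = Mul(-203, Mul(2, 3, Add(-1, 3))) = Mul(-203, Mul(2, 3, 2)) = Mul(-203, 12) = -2436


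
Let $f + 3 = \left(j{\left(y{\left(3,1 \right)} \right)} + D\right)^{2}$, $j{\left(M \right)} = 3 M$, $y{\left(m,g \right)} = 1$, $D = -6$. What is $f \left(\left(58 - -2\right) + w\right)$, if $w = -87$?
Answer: $-162$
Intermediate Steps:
$f = 6$ ($f = -3 + \left(3 \cdot 1 - 6\right)^{2} = -3 + \left(3 - 6\right)^{2} = -3 + \left(-3\right)^{2} = -3 + 9 = 6$)
$f \left(\left(58 - -2\right) + w\right) = 6 \left(\left(58 - -2\right) - 87\right) = 6 \left(\left(58 + 2\right) - 87\right) = 6 \left(60 - 87\right) = 6 \left(-27\right) = -162$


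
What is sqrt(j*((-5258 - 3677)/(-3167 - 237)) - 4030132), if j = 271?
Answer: I*sqrt(11672441899493)/1702 ≈ 2007.3*I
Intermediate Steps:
sqrt(j*((-5258 - 3677)/(-3167 - 237)) - 4030132) = sqrt(271*((-5258 - 3677)/(-3167 - 237)) - 4030132) = sqrt(271*(-8935/(-3404)) - 4030132) = sqrt(271*(-8935*(-1/3404)) - 4030132) = sqrt(271*(8935/3404) - 4030132) = sqrt(2421385/3404 - 4030132) = sqrt(-13716147943/3404) = I*sqrt(11672441899493)/1702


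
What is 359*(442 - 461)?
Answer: -6821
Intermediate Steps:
359*(442 - 461) = 359*(-19) = -6821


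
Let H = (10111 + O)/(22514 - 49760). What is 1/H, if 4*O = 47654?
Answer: -18164/14683 ≈ -1.2371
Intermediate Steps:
O = 23827/2 (O = (¼)*47654 = 23827/2 ≈ 11914.)
H = -14683/18164 (H = (10111 + 23827/2)/(22514 - 49760) = (44049/2)/(-27246) = (44049/2)*(-1/27246) = -14683/18164 ≈ -0.80836)
1/H = 1/(-14683/18164) = -18164/14683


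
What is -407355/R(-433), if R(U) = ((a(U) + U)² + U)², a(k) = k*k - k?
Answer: -135785/411890623360233032448 ≈ -3.2966e-16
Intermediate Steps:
a(k) = k² - k
R(U) = (U + (U + U*(-1 + U))²)² (R(U) = ((U*(-1 + U) + U)² + U)² = ((U + U*(-1 + U))² + U)² = (U + (U + U*(-1 + U))²)²)
-407355/R(-433) = -407355*1/(187489*(1 + (-433)³)²) = -407355*1/(187489*(1 - 81182737)²) = -407355/(187489*(-81182736)²) = -407355/(187489*6590636624445696) = -407355/1235671870080699097344 = -407355*1/1235671870080699097344 = -135785/411890623360233032448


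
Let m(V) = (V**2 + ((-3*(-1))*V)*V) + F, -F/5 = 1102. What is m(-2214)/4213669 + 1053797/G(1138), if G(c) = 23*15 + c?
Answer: 4469421033735/6248871127 ≈ 715.24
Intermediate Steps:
F = -5510 (F = -5*1102 = -5510)
G(c) = 345 + c
m(V) = -5510 + 4*V**2 (m(V) = (V**2 + ((-3*(-1))*V)*V) - 5510 = (V**2 + (3*V)*V) - 5510 = (V**2 + 3*V**2) - 5510 = 4*V**2 - 5510 = -5510 + 4*V**2)
m(-2214)/4213669 + 1053797/G(1138) = (-5510 + 4*(-2214)**2)/4213669 + 1053797/(345 + 1138) = (-5510 + 4*4901796)*(1/4213669) + 1053797/1483 = (-5510 + 19607184)*(1/4213669) + 1053797*(1/1483) = 19601674*(1/4213669) + 1053797/1483 = 19601674/4213669 + 1053797/1483 = 4469421033735/6248871127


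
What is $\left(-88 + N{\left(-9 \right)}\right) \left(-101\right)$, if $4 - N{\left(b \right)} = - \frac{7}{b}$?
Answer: $\frac{77063}{9} \approx 8562.6$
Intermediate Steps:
$N{\left(b \right)} = 4 + \frac{7}{b}$ ($N{\left(b \right)} = 4 - - \frac{7}{b} = 4 + \frac{7}{b}$)
$\left(-88 + N{\left(-9 \right)}\right) \left(-101\right) = \left(-88 + \left(4 + \frac{7}{-9}\right)\right) \left(-101\right) = \left(-88 + \left(4 + 7 \left(- \frac{1}{9}\right)\right)\right) \left(-101\right) = \left(-88 + \left(4 - \frac{7}{9}\right)\right) \left(-101\right) = \left(-88 + \frac{29}{9}\right) \left(-101\right) = \left(- \frac{763}{9}\right) \left(-101\right) = \frac{77063}{9}$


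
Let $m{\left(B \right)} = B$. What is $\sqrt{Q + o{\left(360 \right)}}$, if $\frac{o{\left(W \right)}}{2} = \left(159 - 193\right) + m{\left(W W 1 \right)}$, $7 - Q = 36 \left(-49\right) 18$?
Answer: $\sqrt{290891} \approx 539.34$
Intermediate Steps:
$Q = 31759$ ($Q = 7 - 36 \left(-49\right) 18 = 7 - \left(-1764\right) 18 = 7 - -31752 = 7 + 31752 = 31759$)
$o{\left(W \right)} = -68 + 2 W^{2}$ ($o{\left(W \right)} = 2 \left(\left(159 - 193\right) + W W 1\right) = 2 \left(-34 + W W\right) = 2 \left(-34 + W^{2}\right) = -68 + 2 W^{2}$)
$\sqrt{Q + o{\left(360 \right)}} = \sqrt{31759 - \left(68 - 2 \cdot 360^{2}\right)} = \sqrt{31759 + \left(-68 + 2 \cdot 129600\right)} = \sqrt{31759 + \left(-68 + 259200\right)} = \sqrt{31759 + 259132} = \sqrt{290891}$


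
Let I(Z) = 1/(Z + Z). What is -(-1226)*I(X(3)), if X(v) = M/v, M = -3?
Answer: -613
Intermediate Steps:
X(v) = -3/v
I(Z) = 1/(2*Z)
-(-1226)*I(X(3)) = -(-1226)*1/(2*((-3/3))) = -(-1226)*1/(2*((-3*⅓))) = -(-1226)*(½)/(-1) = -(-1226)*(½)*(-1) = -(-1226)*(-1)/2 = -1*613 = -613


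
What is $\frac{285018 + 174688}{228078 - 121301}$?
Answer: $\frac{459706}{106777} \approx 4.3053$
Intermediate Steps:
$\frac{285018 + 174688}{228078 - 121301} = \frac{459706}{106777}$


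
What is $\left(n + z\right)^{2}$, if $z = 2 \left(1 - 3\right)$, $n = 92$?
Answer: $7744$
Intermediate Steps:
$z = -4$ ($z = 2 \left(-2\right) = -4$)
$\left(n + z\right)^{2} = \left(92 - 4\right)^{2} = 88^{2} = 7744$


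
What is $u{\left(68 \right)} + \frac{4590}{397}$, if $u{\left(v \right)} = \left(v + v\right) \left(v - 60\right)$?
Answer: $\frac{436526}{397} \approx 1099.6$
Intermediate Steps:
$u{\left(v \right)} = 2 v \left(-60 + v\right)$
$u{\left(68 \right)} + \frac{4590}{397} = 2 \cdot 68 \left(-60 + 68\right) + \frac{4590}{397} = 2 \cdot 68 \cdot 8 + 4590 \cdot \frac{1}{397} = 1088 + \frac{4590}{397} = \frac{436526}{397}$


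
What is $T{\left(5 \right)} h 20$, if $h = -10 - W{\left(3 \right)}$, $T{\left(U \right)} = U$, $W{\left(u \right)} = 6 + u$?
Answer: $-1900$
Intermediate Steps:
$h = -19$ ($h = -10 - \left(6 + 3\right) = -10 - 9 = -19$)
$T{\left(5 \right)} h 20 = 5 \left(-19\right) 20 = \left(-95\right) 20 = -1900$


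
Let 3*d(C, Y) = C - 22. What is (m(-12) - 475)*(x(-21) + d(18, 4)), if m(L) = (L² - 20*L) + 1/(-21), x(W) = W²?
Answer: -2521928/63 ≈ -40031.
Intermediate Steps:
d(C, Y) = -22/3 + C/3 (d(C, Y) = (C - 22)/3 = (-22 + C)/3 = -22/3 + C/3)
m(L) = -1/21 + L² - 20*L (m(L) = (L² - 20*L) - 1/21 = -1/21 + L² - 20*L)
(m(-12) - 475)*(x(-21) + d(18, 4)) = ((-1/21 + (-12)² - 20*(-12)) - 475)*((-21)² + (-22/3 + (⅓)*18)) = ((-1/21 + 144 + 240) - 475)*(441 + (-22/3 + 6)) = (8063/21 - 475)*(441 - 4/3) = -1912/21*1319/3 = -2521928/63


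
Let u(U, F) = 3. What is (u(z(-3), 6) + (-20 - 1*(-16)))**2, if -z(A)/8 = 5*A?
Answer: 1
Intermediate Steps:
z(A) = -40*A
(u(z(-3), 6) + (-20 - 1*(-16)))**2 = (3 + (-20 - 1*(-16)))**2 = (3 + (-20 + 16))**2 = (3 - 4)**2 = (-1)**2 = 1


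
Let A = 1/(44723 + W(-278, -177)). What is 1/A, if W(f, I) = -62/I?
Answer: 7916033/177 ≈ 44723.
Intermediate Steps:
A = 177/7916033 (A = 1/(44723 - 62/(-177)) = 1/(44723 - 62*(-1/177)) = 1/(44723 + 62/177) = 1/(7916033/177) = 177/7916033 ≈ 2.2360e-5)
1/A = 1/(177/7916033) = 7916033/177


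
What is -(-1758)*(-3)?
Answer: -5274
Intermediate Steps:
-(-1758)*(-3) = -1758*3 = -5274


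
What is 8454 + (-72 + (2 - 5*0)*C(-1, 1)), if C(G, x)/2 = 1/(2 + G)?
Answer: 8386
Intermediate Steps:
C(G, x) = 2/(2 + G)
8454 + (-72 + (2 - 5*0)*C(-1, 1)) = 8454 + (-72 + (2 - 5*0)*(2/(2 - 1))) = 8454 + (-72 + (2 + 0)*(2/1)) = 8454 + (-72 + 2*(2*1)) = 8454 + (-72 + 2*2) = 8454 + (-72 + 4) = 8454 - 68 = 8386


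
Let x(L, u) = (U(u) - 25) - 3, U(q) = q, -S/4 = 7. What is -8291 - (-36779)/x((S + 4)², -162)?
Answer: -1612069/190 ≈ -8484.6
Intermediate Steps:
S = -28 (S = -4*7 = -28)
x(L, u) = -28 + u (x(L, u) = (u - 25) - 3 = (-25 + u) - 3 = -28 + u)
-8291 - (-36779)/x((S + 4)², -162) = -8291 - (-36779)/(-28 - 162) = -8291 - (-36779)/(-190) = -8291 - (-36779)*(-1)/190 = -8291 - 1*36779/190 = -8291 - 36779/190 = -1612069/190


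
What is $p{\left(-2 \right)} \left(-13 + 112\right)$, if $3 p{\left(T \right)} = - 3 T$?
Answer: $198$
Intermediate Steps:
$p{\left(T \right)} = - T$ ($p{\left(T \right)} = \frac{\left(-3\right) T}{3} = - T$)
$p{\left(-2 \right)} \left(-13 + 112\right) = \left(-1\right) \left(-2\right) \left(-13 + 112\right) = 2 \cdot 99 = 198$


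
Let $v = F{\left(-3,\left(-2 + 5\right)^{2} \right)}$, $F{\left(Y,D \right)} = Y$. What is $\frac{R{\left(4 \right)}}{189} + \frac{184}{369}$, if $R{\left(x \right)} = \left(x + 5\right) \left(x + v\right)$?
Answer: $\frac{1411}{2583} \approx 0.54626$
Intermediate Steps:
$v = -3$
$R{\left(x \right)} = \left(-3 + x\right) \left(5 + x\right)$ ($R{\left(x \right)} = \left(x + 5\right) \left(x - 3\right) = \left(5 + x\right) \left(-3 + x\right) = \left(-3 + x\right) \left(5 + x\right)$)
$\frac{R{\left(4 \right)}}{189} + \frac{184}{369} = \frac{-15 + 4^{2} + 2 \cdot 4}{189} + \frac{184}{369} = \left(-15 + 16 + 8\right) \frac{1}{189} + 184 \cdot \frac{1}{369} = 9 \cdot \frac{1}{189} + \frac{184}{369} = \frac{1}{21} + \frac{184}{369} = \frac{1411}{2583}$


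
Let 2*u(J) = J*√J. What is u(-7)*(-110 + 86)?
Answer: 84*I*√7 ≈ 222.24*I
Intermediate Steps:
u(J) = J^(3/2)/2 (u(J) = (J*√J)/2 = J^(3/2)/2)
u(-7)*(-110 + 86) = ((-7)^(3/2)/2)*(-110 + 86) = ((-7*I*√7)/2)*(-24) = -7*I*√7/2*(-24) = 84*I*√7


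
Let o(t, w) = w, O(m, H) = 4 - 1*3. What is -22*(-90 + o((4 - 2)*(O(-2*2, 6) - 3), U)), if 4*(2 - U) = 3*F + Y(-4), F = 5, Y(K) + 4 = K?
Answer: 3949/2 ≈ 1974.5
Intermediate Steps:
Y(K) = -4 + K
O(m, H) = 1 (O(m, H) = 4 - 3 = 1)
U = 1/4 (U = 2 - (3*5 + (-4 - 4))/4 = 2 - (15 - 8)/4 = 2 - 1/4*7 = 2 - 7/4 = 1/4 ≈ 0.25000)
-22*(-90 + o((4 - 2)*(O(-2*2, 6) - 3), U)) = -22*(-90 + 1/4) = -22*(-359/4) = 3949/2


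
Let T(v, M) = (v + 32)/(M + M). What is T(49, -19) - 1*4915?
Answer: -186851/38 ≈ -4917.1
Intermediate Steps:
T(v, M) = (32 + v)/(2*M) (T(v, M) = (32 + v)/((2*M)) = (32 + v)*(1/(2*M)) = (32 + v)/(2*M))
T(49, -19) - 1*4915 = (1/2)*(32 + 49)/(-19) - 1*4915 = (1/2)*(-1/19)*81 - 4915 = -81/38 - 4915 = -186851/38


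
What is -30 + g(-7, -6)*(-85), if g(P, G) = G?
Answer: 480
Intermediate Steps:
-30 + g(-7, -6)*(-85) = -30 - 6*(-85) = -30 + 510 = 480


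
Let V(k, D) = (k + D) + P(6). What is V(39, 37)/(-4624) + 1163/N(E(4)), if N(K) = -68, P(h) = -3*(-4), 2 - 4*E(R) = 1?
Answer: -19793/1156 ≈ -17.122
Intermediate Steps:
E(R) = ¼ (E(R) = ½ - ¼*1 = ½ - ¼ = ¼)
P(h) = 12
V(k, D) = 12 + D + k (V(k, D) = (k + D) + 12 = (D + k) + 12 = 12 + D + k)
V(39, 37)/(-4624) + 1163/N(E(4)) = (12 + 37 + 39)/(-4624) + 1163/(-68) = 88*(-1/4624) + 1163*(-1/68) = -11/578 - 1163/68 = -19793/1156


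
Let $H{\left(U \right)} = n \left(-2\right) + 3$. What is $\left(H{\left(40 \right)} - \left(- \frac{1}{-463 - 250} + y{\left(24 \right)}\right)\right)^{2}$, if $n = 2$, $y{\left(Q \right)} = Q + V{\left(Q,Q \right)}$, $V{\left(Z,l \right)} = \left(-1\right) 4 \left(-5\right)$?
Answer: $\frac{1029511396}{508369} \approx 2025.1$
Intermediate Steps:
$V{\left(Z,l \right)} = 20$ ($V{\left(Z,l \right)} = \left(-4\right) \left(-5\right) = 20$)
$y{\left(Q \right)} = 20 + Q$ ($y{\left(Q \right)} = Q + 20 = 20 + Q$)
$H{\left(U \right)} = -1$ ($H{\left(U \right)} = 2 \left(-2\right) + 3 = -4 + 3 = -1$)
$\left(H{\left(40 \right)} - \left(- \frac{1}{-463 - 250} + y{\left(24 \right)}\right)\right)^{2} = \left(-1 + \left(\frac{1}{-463 - 250} - \left(20 + 24\right)\right)\right)^{2} = \left(-1 + \left(\frac{1}{-713} - 44\right)\right)^{2} = \left(-1 - \frac{31373}{713}\right)^{2} = \left(- \frac{32086}{713}\right)^{2} = \frac{1029511396}{508369}$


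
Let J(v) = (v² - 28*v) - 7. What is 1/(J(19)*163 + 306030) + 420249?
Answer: 116415696985/277016 ≈ 4.2025e+5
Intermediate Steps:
J(v) = -7 + v² - 28*v
1/(J(19)*163 + 306030) + 420249 = 1/((-7 + 19² - 28*19)*163 + 306030) + 420249 = 1/((-7 + 361 - 532)*163 + 306030) + 420249 = 1/(-178*163 + 306030) + 420249 = 1/(-29014 + 306030) + 420249 = 1/277016 + 420249 = 116415696985/277016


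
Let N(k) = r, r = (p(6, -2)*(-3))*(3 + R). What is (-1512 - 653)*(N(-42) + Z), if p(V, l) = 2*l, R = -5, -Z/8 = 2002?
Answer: 34726600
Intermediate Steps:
Z = -16016 (Z = -8*2002 = -16016)
r = -24 (r = ((2*(-2))*(-3))*(3 - 5) = -4*(-3)*(-2) = 12*(-2) = -24)
N(k) = -24
(-1512 - 653)*(N(-42) + Z) = (-1512 - 653)*(-24 - 16016) = -2165*(-16040) = 34726600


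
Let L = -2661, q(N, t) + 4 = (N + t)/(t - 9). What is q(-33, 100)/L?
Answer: 99/80717 ≈ 0.0012265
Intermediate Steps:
q(N, t) = -4 + (N + t)/(-9 + t) (q(N, t) = -4 + (N + t)/(t - 9) = -4 + (N + t)/(-9 + t))
q(-33, 100)/L = ((36 - 33 - 3*100)/(-9 + 100))/(-2661) = ((36 - 33 - 300)/91)*(-1/2661) = ((1/91)*(-297))*(-1/2661) = -297/91*(-1/2661) = 99/80717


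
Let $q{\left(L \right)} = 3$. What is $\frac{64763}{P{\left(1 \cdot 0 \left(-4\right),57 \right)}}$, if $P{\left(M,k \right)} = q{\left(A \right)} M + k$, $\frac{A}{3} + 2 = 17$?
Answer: $\frac{64763}{57} \approx 1136.2$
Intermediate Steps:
$A = 45$ ($A = -6 + 3 \cdot 17 = -6 + 51 = 45$)
$P{\left(M,k \right)} = k + 3 M$ ($P{\left(M,k \right)} = 3 M + k = k + 3 M$)
$\frac{64763}{P{\left(1 \cdot 0 \left(-4\right),57 \right)}} = \frac{64763}{57 + 3 \cdot 1 \cdot 0 \left(-4\right)} = \frac{64763}{57 + 3 \cdot 0 \left(-4\right)} = \frac{64763}{57 + 3 \cdot 0} = \frac{64763}{57 + 0} = \frac{64763}{57}$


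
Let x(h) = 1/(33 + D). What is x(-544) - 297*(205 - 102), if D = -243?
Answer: -6424111/210 ≈ -30591.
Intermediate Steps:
x(h) = -1/210 (x(h) = 1/(33 - 243) = 1/(-210) = -1/210)
x(-544) - 297*(205 - 102) = -1/210 - 297*(205 - 102) = -1/210 - 297*103 = -1/210 - 30591 = -6424111/210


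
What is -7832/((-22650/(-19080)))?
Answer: -4981152/755 ≈ -6597.6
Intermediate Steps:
-7832/((-22650/(-19080))) = -7832/((-22650*(-1/19080))) = -7832/755/636 = -7832*636/755 = -4981152/755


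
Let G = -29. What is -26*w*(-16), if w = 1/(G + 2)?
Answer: -416/27 ≈ -15.407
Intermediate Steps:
w = -1/27 (w = 1/(-29 + 2) = 1/(-27) = -1/27 ≈ -0.037037)
-26*w*(-16) = -26*(-1/27)*(-16) = (26/27)*(-16) = -416/27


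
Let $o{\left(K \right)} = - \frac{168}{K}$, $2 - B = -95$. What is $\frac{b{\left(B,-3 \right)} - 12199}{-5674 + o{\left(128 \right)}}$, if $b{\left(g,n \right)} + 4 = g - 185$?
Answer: $\frac{196656}{90805} \approx 2.1657$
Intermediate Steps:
$B = 97$ ($B = 2 - -95 = 2 + 95 = 97$)
$b{\left(g,n \right)} = -189 + g$ ($b{\left(g,n \right)} = -4 + \left(g - 185\right) = -4 + \left(-185 + g\right) = -189 + g$)
$\frac{b{\left(B,-3 \right)} - 12199}{-5674 + o{\left(128 \right)}} = \frac{\left(-189 + 97\right) - 12199}{-5674 - \frac{168}{128}} = \frac{-92 - 12199}{-5674 - \frac{21}{16}} = - \frac{12291}{-5674 - \frac{21}{16}} = - \frac{12291}{- \frac{90805}{16}} = \left(-12291\right) \left(- \frac{16}{90805}\right) = \frac{196656}{90805}$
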